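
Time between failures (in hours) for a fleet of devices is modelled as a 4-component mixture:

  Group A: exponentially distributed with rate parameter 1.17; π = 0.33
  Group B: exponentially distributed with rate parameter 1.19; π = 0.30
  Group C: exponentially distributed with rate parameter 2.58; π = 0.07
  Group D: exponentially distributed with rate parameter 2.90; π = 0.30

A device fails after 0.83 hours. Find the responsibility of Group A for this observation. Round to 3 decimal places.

P(component k | x) = π_k·f_k(x) / marginal(x), where marginal(x) = Σ_j π_j·f_j(x).
Component likelihoods at x = 0.83 hours:
  p_A = 0.44304
  p_B = 0.443194
  p_C = 0.303125
  p_D = 0.261247
Prior × likelihood for each component:
  π_A·p_A = 0.33 × 0.44304 = 0.146203
  π_B·p_B = 0.30 × 0.443194 = 0.132958
  π_C·p_C = 0.07 × 0.303125 = 0.0212187
  π_D·p_D = 0.30 × 0.261247 = 0.0783741
Evidence: 0.146203 + 0.132958 + 0.0212187 + 0.0783741 = 0.378754
P(Group A | the observation) ≈ 0.386

0.386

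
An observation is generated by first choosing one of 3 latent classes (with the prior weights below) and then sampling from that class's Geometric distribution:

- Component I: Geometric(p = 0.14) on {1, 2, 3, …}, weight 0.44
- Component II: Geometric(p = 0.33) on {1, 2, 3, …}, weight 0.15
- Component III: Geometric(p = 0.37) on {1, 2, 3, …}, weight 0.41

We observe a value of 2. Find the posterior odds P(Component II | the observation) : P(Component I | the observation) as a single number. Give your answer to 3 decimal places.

Since P(k|x) ∝ π_k f_k(x), the posterior odds are π_i f_i(x) / (π_j f_j(x)).
Component likelihoods at x = 2:
  f_I = 0.14·(1−0.14)^1 = 0.14·0.86 = 0.1204
  f_II = 0.33·(1−0.33)^1 = 0.33·0.67 = 0.2211
  f_III = 0.37·(1−0.37)^1 = 0.37·0.63 = 0.2331
Odds = (0.15/0.44) × (0.2211/0.1204) = 0.340909 × 1.83638 ≈ 0.626

0.626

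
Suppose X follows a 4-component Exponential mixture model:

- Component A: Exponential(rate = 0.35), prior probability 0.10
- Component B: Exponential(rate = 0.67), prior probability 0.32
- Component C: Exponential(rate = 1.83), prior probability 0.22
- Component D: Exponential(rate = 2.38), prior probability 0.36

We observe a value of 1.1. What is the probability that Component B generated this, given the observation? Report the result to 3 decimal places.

0.423

Posterior ∝ prior × likelihood, so P(k | x) ∝ w_k f_k(x); normalise over all components.
Evaluate each component's likelihood at the observed value:
  f_A = 0.238158
  f_B = 0.320627
  f_C = 0.244465
  f_D = 0.173618
Multiply by the mixture weights:
  w_A·f_A = 0.10 × 0.238158 = 0.0238158
  w_B·f_B = 0.32 × 0.320627 = 0.102601
  w_C·f_C = 0.22 × 0.244465 = 0.0537823
  w_D·f_D = 0.36 × 0.173618 = 0.0625024
Evidence: 0.0238158 + 0.102601 + 0.0537823 + 0.0625024 = 0.242701
P(Component B | the observation) ≈ 0.423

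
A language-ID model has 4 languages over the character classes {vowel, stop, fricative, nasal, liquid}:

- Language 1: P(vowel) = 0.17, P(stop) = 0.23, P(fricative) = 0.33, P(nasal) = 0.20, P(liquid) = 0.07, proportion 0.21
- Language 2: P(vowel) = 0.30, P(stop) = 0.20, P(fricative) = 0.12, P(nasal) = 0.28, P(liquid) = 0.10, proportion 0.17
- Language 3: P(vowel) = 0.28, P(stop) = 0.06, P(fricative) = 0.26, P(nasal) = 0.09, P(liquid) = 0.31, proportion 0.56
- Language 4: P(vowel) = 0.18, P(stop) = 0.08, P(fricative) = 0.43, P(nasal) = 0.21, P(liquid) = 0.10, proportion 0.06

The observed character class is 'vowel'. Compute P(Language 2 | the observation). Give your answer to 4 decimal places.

Apply Bayes' rule: the posterior for each component is proportional to its prior times its likelihood at x.
Categorical probabilities:
  p_1 = 0.17
  p_2 = 0.3
  p_3 = 0.28
  p_4 = 0.18
Weight by the priors:
  w_1·p_1 = 0.21 × 0.17 = 0.0357
  w_2·p_2 = 0.17 × 0.3 = 0.051
  w_3·p_3 = 0.56 × 0.28 = 0.1568
  w_4·p_4 = 0.06 × 0.18 = 0.0108
Evidence: 0.0357 + 0.051 + 0.1568 + 0.0108 = 0.2543
P(Language 2 | data) = 0.051 / 0.2543 ≈ 0.2006

0.2006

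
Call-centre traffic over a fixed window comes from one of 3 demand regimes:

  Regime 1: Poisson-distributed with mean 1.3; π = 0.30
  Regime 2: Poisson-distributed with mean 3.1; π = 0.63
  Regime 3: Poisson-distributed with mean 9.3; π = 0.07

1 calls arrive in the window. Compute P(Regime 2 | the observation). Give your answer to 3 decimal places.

0.453

The responsibility of component k is π_k f_k(x) divided by Σ_j π_j f_j(x).
Component likelihoods at x = 1 calls:
  p_1 = e^(−1.3)·1.3^1/1! = 0.354291
  p_2 = e^(−3.1)·3.1^1/1! = 0.139653
  p_3 = e^(−9.3)·9.3^1/1! = 0.000850245
Weight by the priors:
  π_1·p_1 = 0.30 × 0.354291 = 0.106287
  π_2·p_2 = 0.63 × 0.139653 = 0.0879811
  π_3·p_3 = 0.07 × 0.000850245 = 5.95172e-05
Sum: 0.106287 + 0.0879811 + 5.95172e-05 = 0.194328
P(Regime 2 | the observation) = 0.0879811 / 0.194328 ≈ 0.453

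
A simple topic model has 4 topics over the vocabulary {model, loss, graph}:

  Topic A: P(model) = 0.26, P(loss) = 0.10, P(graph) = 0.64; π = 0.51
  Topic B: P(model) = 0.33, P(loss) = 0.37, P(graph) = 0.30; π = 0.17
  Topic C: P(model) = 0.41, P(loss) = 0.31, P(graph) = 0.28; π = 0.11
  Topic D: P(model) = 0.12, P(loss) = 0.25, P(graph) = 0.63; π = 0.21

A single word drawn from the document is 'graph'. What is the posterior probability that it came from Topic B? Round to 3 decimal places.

P(component k | x) = w_k·f_k(x) / marginal(x), where marginal(x) = Σ_j w_j·f_j(x).
Component likelihoods at x = 'graph':
  L_A = P(graph | comp) = 0.64
  L_B = P(graph | comp) = 0.30
  L_C = P(graph | comp) = 0.28
  L_D = P(graph | comp) = 0.63
Weight by the priors:
  w_A·L_A = 0.51 × 0.64 = 0.3264
  w_B·L_B = 0.17 × 0.3 = 0.051
  w_C·L_C = 0.11 × 0.28 = 0.0308
  w_D·L_D = 0.21 × 0.63 = 0.1323
Evidence: 0.3264 + 0.051 + 0.0308 + 0.1323 = 0.5405
Responsibility of Topic B: 0.051 / 0.5405 ≈ 0.094

0.094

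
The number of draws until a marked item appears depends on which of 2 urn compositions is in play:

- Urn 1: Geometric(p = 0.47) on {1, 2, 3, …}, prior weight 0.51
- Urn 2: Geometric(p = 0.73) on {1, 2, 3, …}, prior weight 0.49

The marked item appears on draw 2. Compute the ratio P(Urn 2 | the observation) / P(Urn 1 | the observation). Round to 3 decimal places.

Since P(k|x) ∝ π_k f_k(x), the posterior odds are π_i f_i(x) / (π_j f_j(x)).
Component likelihoods at x = 2:
  f_1 = 0.2491
  f_2 = 0.1971
Posterior odds = (π_2·f_2) / (π_1·f_1) = (0.49·0.1971) / (0.51·0.2491) = 0.096579 / 0.127041 ≈ 0.760

0.760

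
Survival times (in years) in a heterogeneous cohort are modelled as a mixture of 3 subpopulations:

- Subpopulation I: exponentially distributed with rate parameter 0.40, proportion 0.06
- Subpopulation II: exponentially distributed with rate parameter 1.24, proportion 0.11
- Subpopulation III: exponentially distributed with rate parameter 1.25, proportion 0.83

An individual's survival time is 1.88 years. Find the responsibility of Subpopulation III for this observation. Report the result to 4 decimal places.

0.8011

P(component k | x) = π_k·f_k(x) / marginal(x), where marginal(x) = Σ_j π_j·f_j(x).
Evaluate each component's likelihood at the observed value:
  L_I = 0.40·e^(−0.40·1.88) = 0.40·e^(−0.7520) = 0.188569
  L_II = 1.24·e^(−1.24·1.88) = 1.24·e^(−2.3312) = 0.120502
  L_III = 1.25·e^(−1.25·1.88) = 1.25·e^(−2.3500) = 0.119211
Multiply by the mixture weights:
  π_I·L_I = 0.06 × 0.188569 = 0.0113141
  π_II·L_II = 0.11 × 0.120502 = 0.0132552
  π_III·L_III = 0.83 × 0.119211 = 0.0989455
Evidence: 0.0113141 + 0.0132552 + 0.0989455 = 0.123515
Responsibility of Subpopulation III: 0.0989455 / 0.123515 ≈ 0.8011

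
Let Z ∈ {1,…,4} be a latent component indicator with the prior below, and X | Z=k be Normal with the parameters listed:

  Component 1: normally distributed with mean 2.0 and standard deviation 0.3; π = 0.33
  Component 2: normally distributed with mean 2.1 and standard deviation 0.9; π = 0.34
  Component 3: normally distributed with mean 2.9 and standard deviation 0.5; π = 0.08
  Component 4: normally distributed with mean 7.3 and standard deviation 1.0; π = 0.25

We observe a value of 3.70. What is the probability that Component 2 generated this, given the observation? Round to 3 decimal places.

Apply Bayes' rule: the posterior for each component is proportional to its prior times its likelihood at x.
Component likelihoods at x = 3.70:
  L_1 = 1.41563e-07
  L_2 = 0.0912799
  L_3 = 0.221842
  L_4 = 0.000611902
Weight by the priors:
  π_1·L_1 = 0.33 × 1.41563e-07 = 4.67158e-08
  π_2·L_2 = 0.34 × 0.0912799 = 0.0310352
  π_3·L_3 = 0.08 × 0.221842 = 0.0177473
  π_4·L_4 = 0.25 × 0.000611902 = 0.000152975
Denominator: 4.67158e-08 + 0.0310352 + 0.0177473 + 0.000152975 = 0.0489355
P(Component 2 | 3.70) ≈ 0.634

0.634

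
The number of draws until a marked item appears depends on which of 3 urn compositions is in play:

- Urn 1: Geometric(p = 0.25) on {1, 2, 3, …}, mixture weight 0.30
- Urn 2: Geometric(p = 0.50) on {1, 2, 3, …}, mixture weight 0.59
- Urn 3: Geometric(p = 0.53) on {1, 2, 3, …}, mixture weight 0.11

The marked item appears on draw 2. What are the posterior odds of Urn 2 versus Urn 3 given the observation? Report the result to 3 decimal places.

The posterior odds equal the prior odds times the likelihood ratio: (P(Z=i)/P(Z=j))·(f_i(x)/f_j(x)).
Component likelihoods at x = 2:
  p_1 = 0.1875
  p_2 = 0.25
  p_3 = 0.2491
Posterior odds = (P(Z=2)·p_2) / (P(Z=3)·p_3) = (0.59·0.25) / (0.11·0.2491) = 0.1475 / 0.027401 ≈ 5.383

5.383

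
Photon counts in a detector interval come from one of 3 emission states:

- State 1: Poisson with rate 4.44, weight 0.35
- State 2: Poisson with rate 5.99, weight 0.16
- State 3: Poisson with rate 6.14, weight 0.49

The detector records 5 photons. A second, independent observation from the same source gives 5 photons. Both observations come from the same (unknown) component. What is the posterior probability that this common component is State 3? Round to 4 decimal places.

0.4585

The responsibility of component k is w_k f_k(x) divided by Σ_j w_j f_j(x).
Since both observations come from the same component, the likelihood for component k is f_k(x₁)·f_k(x₂).
  p_1 = [e^(−4.44)·4.44^5/5! = 0.169616] × [0.169616] = 0.0287695
  p_2 = [e^(−5.99)·5.99^5/5! = 0.16089] × [0.16089] = 0.0258856
  p_3 = [e^(−6.14)·6.14^5/5! = 0.156708] × [0.156708] = 0.0245575
Unnormalised posteriors:
  w_1·p_1 = 0.35 × 0.0287695 = 0.0100693
  w_2·p_2 = 0.16 × 0.0258856 = 0.00414169
  w_3·p_3 = 0.49 × 0.0245575 = 0.0120332
Sum: 0.0100693 + 0.00414169 + 0.0120332 = 0.0262442
P(State 3 | x₁,x₂) = 0.0120332 / 0.0262442 ≈ 0.4585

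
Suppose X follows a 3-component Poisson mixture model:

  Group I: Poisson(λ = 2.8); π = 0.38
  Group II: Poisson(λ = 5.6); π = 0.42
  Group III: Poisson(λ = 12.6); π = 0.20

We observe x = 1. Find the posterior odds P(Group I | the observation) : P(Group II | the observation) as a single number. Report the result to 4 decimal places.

Posterior odds = (P(Z=i) f_i(x)) / (P(Z=j) f_j(x)); the normalising sum cancels.
Component likelihoods at x = 1:
  L_I = e^(−2.8)·2.8^1/1! = 0.170268
  L_II = e^(−5.6)·5.6^1/1! = 0.020708
  L_III = e^(−12.6)·12.6^1/1! = 4.24874e-05
Posterior odds = (P(Z=I)·L_I) / (P(Z=II)·L_II) = (0.38·0.170268) / (0.42·0.020708) = 0.0647019 / 0.00869738 ≈ 7.4392

7.4392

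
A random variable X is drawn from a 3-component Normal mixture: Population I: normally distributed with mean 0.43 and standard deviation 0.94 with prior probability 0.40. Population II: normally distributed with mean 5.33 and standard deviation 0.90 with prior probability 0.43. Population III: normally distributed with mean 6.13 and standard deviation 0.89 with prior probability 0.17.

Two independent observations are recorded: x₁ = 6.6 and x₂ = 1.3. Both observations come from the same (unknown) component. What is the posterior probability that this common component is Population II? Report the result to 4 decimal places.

P(component k | x) = π_k·f_k(x) / marginal(x), where marginal(x) = Σ_j π_j·f_j(x).
Since both observations come from the same component, the likelihood for component k is f_k(x₁)·f_k(x₂).
  f_I = [(1/(0.94·√(2π)))·exp(−(6.6−0.43)²/(2·0.94²)) = 0.424407·exp(-21.54193) = 1.87172e-10] × [0.276549] = 5.17622e-11
  f_II = [(1/(0.90·√(2π)))·exp(−(6.6−5.33)²/(2·0.90²)) = 0.443269·exp(-0.99562) = 0.163786] × [1.96227e-05] = 3.21392e-06
  f_III = [(1/(0.89·√(2π)))·exp(−(6.6−6.13)²/(2·0.89²)) = 0.448250·exp(-0.13944) = 0.389908] × [1.80346e-07] = 7.03185e-08
Multiply by the mixture weights:
  π_I·f_I = 0.40 × 5.17622e-11 = 2.07049e-11
  π_II·f_II = 0.43 × 3.21392e-06 = 1.38198e-06
  π_III·f_III = 0.17 × 7.03185e-08 = 1.19542e-08
Sum: 2.07049e-11 + 1.38198e-06 + 1.19542e-08 = 1.39396e-06
So the posterior for Population II is 1.38198e-06 / 1.39396e-06 ≈ 0.9914.

0.9914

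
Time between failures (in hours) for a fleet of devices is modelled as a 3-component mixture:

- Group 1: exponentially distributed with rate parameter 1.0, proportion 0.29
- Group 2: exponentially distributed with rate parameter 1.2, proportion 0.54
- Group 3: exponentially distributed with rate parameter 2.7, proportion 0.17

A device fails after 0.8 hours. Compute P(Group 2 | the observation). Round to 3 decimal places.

0.575

The responsibility of component k is π_k f_k(x) divided by Σ_j π_j f_j(x).
Component likelihoods at x = 0.8 hours:
  f_1 = 0.449329
  f_2 = 0.459471
  f_3 = 0.311378
Unnormalised posteriors:
  π_1·f_1 = 0.29 × 0.449329 = 0.130305
  π_2·f_2 = 0.54 × 0.459471 = 0.248115
  π_3·f_3 = 0.17 × 0.311378 = 0.0529342
Marginal: 0.130305 + 0.248115 + 0.0529342 = 0.431354
P(Group 2 | data) ≈ 0.575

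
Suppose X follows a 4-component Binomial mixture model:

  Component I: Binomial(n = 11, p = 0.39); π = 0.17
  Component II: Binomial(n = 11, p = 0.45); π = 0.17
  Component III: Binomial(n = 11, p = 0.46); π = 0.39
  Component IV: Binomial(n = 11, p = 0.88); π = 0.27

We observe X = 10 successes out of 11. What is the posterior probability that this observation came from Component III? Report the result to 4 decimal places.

The responsibility of component k is π_k f_k(x) divided by Σ_j π_j f_j(x).
Component likelihoods at x = 10 successes out of 11:
  p_I = C(11,10)·0.39^10·0.61^1 = 11·8.14041e-05·0.61 = 0.000546221
  p_II = C(11,10)·0.45^10·0.55^1 = 11·0.000340506·0.55 = 0.00206006
  p_III = C(11,10)·0.46^10·0.54^1 = 11·0.000424207·0.54 = 0.00251979
  p_IV = C(11,10)·0.88^10·0.12^1 = 11·0.278501·0.12 = 0.367621
Multiply by the mixture weights:
  π_I·p_I = 0.17 × 0.000546221 = 9.28576e-05
  π_II·p_II = 0.17 × 0.00206006 = 0.000350211
  π_III·p_III = 0.39 × 0.00251979 = 0.000982719
  π_IV·p_IV = 0.27 × 0.367621 = 0.0992577
Sum: 9.28576e-05 + 0.000350211 + 0.000982719 + 0.0992577 = 0.100684
So the posterior for Component III is 0.000982719 / 0.100684 ≈ 0.0098.

0.0098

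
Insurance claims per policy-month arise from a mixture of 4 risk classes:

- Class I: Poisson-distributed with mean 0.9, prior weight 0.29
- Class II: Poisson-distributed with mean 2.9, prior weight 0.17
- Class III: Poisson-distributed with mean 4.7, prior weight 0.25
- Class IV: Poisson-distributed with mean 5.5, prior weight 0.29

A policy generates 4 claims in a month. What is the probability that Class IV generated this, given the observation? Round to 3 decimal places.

P(component k | x) = w_k·f_k(x) / marginal(x), where marginal(x) = Σ_j w_j·f_j(x).
Poisson probabilities:
  f_I = 0.0111146
  f_II = 0.162154
  f_III = 0.184925
  f_IV = 0.155819
Weight by the priors:
  w_I·f_I = 0.29 × 0.0111146 = 0.00322323
  w_II·f_II = 0.17 × 0.162154 = 0.0275661
  w_III·f_III = 0.25 × 0.184925 = 0.0462313
  w_IV·f_IV = 0.29 × 0.155819 = 0.0451875
Normaliser: 0.00322323 + 0.0275661 + 0.0462313 + 0.0451875 = 0.122208
P(Class IV | the observation) ≈ 0.370

0.370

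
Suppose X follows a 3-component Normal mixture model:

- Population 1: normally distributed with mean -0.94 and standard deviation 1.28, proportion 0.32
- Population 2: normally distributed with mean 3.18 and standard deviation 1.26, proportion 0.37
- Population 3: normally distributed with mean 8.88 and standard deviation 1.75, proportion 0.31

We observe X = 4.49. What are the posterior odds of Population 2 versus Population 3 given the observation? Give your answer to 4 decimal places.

22.4531

Posterior odds = (w_i f_i(x)) / (w_j f_j(x)); the normalising sum cancels.
Normal densities:
  p_1 = 3.85376e-05
  p_2 = 0.184424
  p_3 = 0.00980346
Odds = (0.37/0.31) × (0.184424/0.00980346) = 1.19355 × 18.8121 ≈ 22.4531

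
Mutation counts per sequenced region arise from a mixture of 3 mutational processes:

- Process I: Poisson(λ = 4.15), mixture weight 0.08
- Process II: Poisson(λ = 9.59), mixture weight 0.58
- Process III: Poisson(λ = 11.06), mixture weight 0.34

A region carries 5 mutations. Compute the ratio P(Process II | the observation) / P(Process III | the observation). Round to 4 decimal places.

Posterior odds = (π_i f_i(x)) / (π_j f_j(x)); the normalising sum cancels.
Poisson probabilities:
  f_I = e^(−4.15)·4.15^5/5! = 0.16171
  f_II = e^(−9.59)·9.59^5/5! = 0.0462411
  f_III = e^(−11.06)·11.06^5/5! = 0.0216919
Posterior odds = (π_II·f_II) / (π_III·f_III) = (0.58·0.0462411) / (0.34·0.0216919) = 0.0268198 / 0.00737524 ≈ 3.6365

3.6365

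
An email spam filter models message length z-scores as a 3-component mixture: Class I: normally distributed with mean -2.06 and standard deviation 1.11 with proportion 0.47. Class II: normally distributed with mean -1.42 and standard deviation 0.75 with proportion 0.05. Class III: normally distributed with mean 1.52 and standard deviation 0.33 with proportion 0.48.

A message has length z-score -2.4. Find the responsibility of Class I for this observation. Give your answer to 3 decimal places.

0.934

The responsibility of component k is w_k f_k(x) divided by Σ_j w_j f_j(x).
Evaluate each component's likelihood at the observed value:
  L_I = (1/(1.11·√(2π)))·exp(−(-2.4−-2.06)²/(2·1.11²)) = 0.359407·exp(-0.04691) = 0.342936
  L_II = (1/(0.75·√(2π)))·exp(−(-2.4−-1.42)²/(2·0.75²)) = 0.531923·exp(-0.85369) = 0.226515
  L_III = (1/(0.33·√(2π)))·exp(−(-2.4−1.52)²/(2·0.33²)) = 1.208916·exp(-70.55280) = 2.76506e-31
Weight by the priors:
  w_I·L_I = 0.47 × 0.342936 = 0.16118
  w_II·L_II = 0.05 × 0.226515 = 0.0113257
  w_III·L_III = 0.48 × 2.76506e-31 = 1.32723e-31
Normaliser: 0.16118 + 0.0113257 + 1.32723e-31 = 0.172506
P(Class I | the observation) = 0.16118 / 0.172506 ≈ 0.934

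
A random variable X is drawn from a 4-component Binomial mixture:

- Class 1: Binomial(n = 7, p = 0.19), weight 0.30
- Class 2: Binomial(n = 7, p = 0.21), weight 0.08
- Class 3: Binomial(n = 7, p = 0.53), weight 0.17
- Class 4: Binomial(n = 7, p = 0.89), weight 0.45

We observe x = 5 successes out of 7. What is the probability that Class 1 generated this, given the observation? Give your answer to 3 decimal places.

0.010

P(component k | x) = w_k·f_k(x) / marginal(x), where marginal(x) = Σ_j w_j·f_j(x).
Evaluate each component's likelihood at the observed value:
  L_1 = 0.00341159
  L_2 = 0.00535266
  L_3 = 0.193997
  L_4 = 0.141891
Weight by the priors:
  w_1·L_1 = 0.30 × 0.00341159 = 0.00102348
  w_2·L_2 = 0.08 × 0.00535266 = 0.000428213
  w_3·L_3 = 0.17 × 0.193997 = 0.0329794
  w_4·L_4 = 0.45 × 0.141891 = 0.0638509
Denominator: 0.00102348 + 0.000428213 + 0.0329794 + 0.0638509 = 0.0982821
P(Class 1 | 5 successes out of 7) = 0.00102348 / 0.0982821 ≈ 0.010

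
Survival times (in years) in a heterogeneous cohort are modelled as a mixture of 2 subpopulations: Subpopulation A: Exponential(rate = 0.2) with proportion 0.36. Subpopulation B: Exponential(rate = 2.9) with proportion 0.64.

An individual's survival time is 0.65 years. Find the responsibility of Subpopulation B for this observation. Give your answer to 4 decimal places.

0.8168

Posterior ∝ prior × likelihood, so P(k | x) ∝ π_k f_k(x); normalise over all components.
Exponential densities:
  f_A = 0.2·e^(−0.2·0.65) = 0.2·e^(−0.1300) = 0.175619
  f_B = 2.9·e^(−2.9·0.65) = 2.9·e^(−1.8850) = 0.440304
Prior × likelihood for each component:
  π_A·f_A = 0.36 × 0.175619 = 0.0632229
  π_B·f_B = 0.64 × 0.440304 = 0.281795
Denominator: 0.0632229 + 0.281795 = 0.345018
P(Subpopulation B | the observation) = 0.281795 / 0.345018 ≈ 0.8168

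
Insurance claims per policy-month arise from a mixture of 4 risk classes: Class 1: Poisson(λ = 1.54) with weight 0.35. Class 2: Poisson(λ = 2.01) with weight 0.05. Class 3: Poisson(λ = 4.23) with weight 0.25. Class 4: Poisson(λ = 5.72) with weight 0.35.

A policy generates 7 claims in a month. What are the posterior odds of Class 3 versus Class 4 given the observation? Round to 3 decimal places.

The posterior odds equal the prior odds times the likelihood ratio: (π_i/π_j)·(f_i(x)/f_j(x)).
Evaluate each component's likelihood at the observed value:
  p_1 = e^(−1.54)·1.54^7/7! = 0.000873778
  p_2 = e^(−2.01)·2.01^7/7! = 0.00352379
  p_3 = e^(−4.23)·4.23^7/7! = 0.0699659
  p_4 = e^(−5.72)·5.72^7/7! = 0.13037
0.0174915 / 0.0456295 ≈ 0.383

0.383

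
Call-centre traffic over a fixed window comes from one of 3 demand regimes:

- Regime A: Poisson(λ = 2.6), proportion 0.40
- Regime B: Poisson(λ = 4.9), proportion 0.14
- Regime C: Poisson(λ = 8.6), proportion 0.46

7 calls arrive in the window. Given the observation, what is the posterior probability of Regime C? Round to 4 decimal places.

The responsibility of component k is π_k f_k(x) divided by Σ_j π_j f_j(x).
Evaluate each component's likelihood at the observed value:
  L_A = e^(−2.6)·2.6^7/7! = 0.0118363
  L_B = e^(−4.9)·4.9^7/7! = 0.100207
  L_C = e^(−8.6)·8.6^7/7! = 0.127094
Weight by the priors:
  π_A·L_A = 0.40 × 0.0118363 = 0.00473453
  π_B·L_B = 0.14 × 0.100207 = 0.014029
  π_C·L_C = 0.46 × 0.127094 = 0.0584634
Denominator: 0.00473453 + 0.014029 + 0.0584634 = 0.0772269
P(Regime C | the observation) ≈ 0.7570

0.7570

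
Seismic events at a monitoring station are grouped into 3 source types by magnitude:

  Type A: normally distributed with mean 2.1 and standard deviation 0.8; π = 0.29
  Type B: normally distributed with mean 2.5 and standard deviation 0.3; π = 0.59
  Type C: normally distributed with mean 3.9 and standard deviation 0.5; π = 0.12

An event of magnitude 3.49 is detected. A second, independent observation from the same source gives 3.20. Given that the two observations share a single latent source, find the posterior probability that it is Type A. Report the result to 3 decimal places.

0.230

Posterior ∝ prior × likelihood, so P(k | x) ∝ P(Z=k) f_k(x); normalise over all components.
Since both observations come from the same component, the likelihood for component k is f_k(x₁)·f_k(x₂).
  f_A = [(1/(0.8·√(2π)))·exp(−(3.49−2.1)²/(2·0.8²)) = 0.498678·exp(-1.50945) = 0.110223] × [0.193765] = 0.0213574
  f_B = [(1/(0.3·√(2π)))·exp(−(3.49−2.5)²/(2·0.3²)) = 1.329808·exp(-5.44500) = 0.0057419] × [0.0874063] = 0.000501878
  f_C = [(1/(0.5·√(2π)))·exp(−(3.49−3.9)²/(2·0.5²)) = 0.797885·exp(-0.33620) = 0.570073] × [0.299455] = 0.170711
Unnormalised posteriors:
  P(Z=A)·f_A = 0.29 × 0.0213574 = 0.00619365
  P(Z=B)·f_B = 0.59 × 0.000501878 = 0.000296108
  P(Z=C)·f_C = 0.12 × 0.170711 = 0.0204853
Marginal: 0.00619365 + 0.000296108 + 0.0204853 = 0.0269751
So the posterior for Type A is 0.00619365 / 0.0269751 ≈ 0.230.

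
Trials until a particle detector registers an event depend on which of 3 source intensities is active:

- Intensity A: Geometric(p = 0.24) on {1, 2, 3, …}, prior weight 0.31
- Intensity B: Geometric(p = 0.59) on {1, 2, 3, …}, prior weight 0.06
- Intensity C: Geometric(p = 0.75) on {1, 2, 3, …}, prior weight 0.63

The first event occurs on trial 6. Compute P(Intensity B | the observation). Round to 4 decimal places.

0.0208

P(component k | x) = π_k·f_k(x) / marginal(x), where marginal(x) = Σ_j π_j·f_j(x).
Component likelihoods at x = 6:
  f_A = 0.0608526
  f_B = 0.00683552
  f_C = 0.000732422
Prior × likelihood for each component:
  π_A·f_A = 0.31 × 0.0608526 = 0.0188643
  π_B·f_B = 0.06 × 0.00683552 = 0.000410131
  π_C·f_C = 0.63 × 0.000732422 = 0.000461426
Sum: 0.0188643 + 0.000410131 + 0.000461426 = 0.0197359
P(Intensity B | x) ≈ 0.0208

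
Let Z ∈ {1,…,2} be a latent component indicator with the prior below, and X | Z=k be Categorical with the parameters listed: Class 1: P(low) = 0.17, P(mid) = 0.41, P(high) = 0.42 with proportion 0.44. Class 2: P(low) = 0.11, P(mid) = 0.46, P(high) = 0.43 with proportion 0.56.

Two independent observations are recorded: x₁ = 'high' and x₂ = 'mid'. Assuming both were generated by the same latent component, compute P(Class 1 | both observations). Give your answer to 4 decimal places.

The responsibility of component k is w_k f_k(x) divided by Σ_j w_j f_j(x).
Since both observations come from the same component, the likelihood for component k is f_k(x₁)·f_k(x₂).
  L_1 = [0.42] × [0.41] = 0.1722
  L_2 = [0.43] × [0.46] = 0.1978
Weight by the priors:
  w_1·L_1 = 0.44 × 0.1722 = 0.075768
  w_2·L_2 = 0.56 × 0.1978 = 0.110768
Sum: 0.075768 + 0.110768 = 0.186536
P(Class 1 | data) ≈ 0.4062

0.4062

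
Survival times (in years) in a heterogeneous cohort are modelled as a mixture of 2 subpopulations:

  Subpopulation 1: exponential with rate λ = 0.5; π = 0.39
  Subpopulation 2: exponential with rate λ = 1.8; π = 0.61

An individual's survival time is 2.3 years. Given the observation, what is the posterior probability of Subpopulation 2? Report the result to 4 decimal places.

P(component k | x) = P(Z=k)·f_k(x) / marginal(x), where marginal(x) = Σ_j P(Z=j)·f_j(x).
Exponential densities:
  L_1 = 0.5·e^(−0.5·2.3) = 0.5·e^(−1.1500) = 0.158318
  L_2 = 1.8·e^(−1.8·2.3) = 1.8·e^(−4.1400) = 0.0286611
Weight by the priors:
  P(Z=1)·L_1 = 0.39 × 0.158318 = 0.0617442
  P(Z=2)·L_2 = 0.61 × 0.0286611 = 0.0174833
Evidence: 0.0617442 + 0.0174833 = 0.0792275
P(Subpopulation 2 | the observation) = 0.0174833 / 0.0792275 ≈ 0.2207

0.2207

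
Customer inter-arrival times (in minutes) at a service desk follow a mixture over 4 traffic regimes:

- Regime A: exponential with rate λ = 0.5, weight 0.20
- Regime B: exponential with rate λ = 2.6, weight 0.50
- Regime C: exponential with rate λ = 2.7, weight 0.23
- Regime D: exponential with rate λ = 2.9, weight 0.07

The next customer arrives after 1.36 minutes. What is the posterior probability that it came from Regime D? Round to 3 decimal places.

By Bayes' theorem, P(k | x) = w_k f_k(x) / Σ_j w_j f_j(x).
Evaluate each component's likelihood at the observed value:
  L_A = 0.5·e^(−0.5·1.36) = 0.5·e^(−0.6800) = 0.253308
  L_B = 2.6·e^(−2.6·1.36) = 2.6·e^(−3.5360) = 0.075737
  L_C = 2.7·e^(−2.7·1.36) = 2.7·e^(−3.6720) = 0.068649
  L_D = 2.9·e^(−2.9·1.36) = 2.9·e^(−3.9440) = 0.0561747
Multiply by the mixture weights:
  w_A·L_A = 0.20 × 0.253308 = 0.0506617
  w_B·L_B = 0.50 × 0.075737 = 0.0378685
  w_C·L_C = 0.23 × 0.068649 = 0.0157893
  w_D·L_D = 0.07 × 0.0561747 = 0.00393223
Evidence: 0.0506617 + 0.0378685 + 0.0157893 + 0.00393223 = 0.108252
P(Regime D | x) = 0.00393223 / 0.108252 ≈ 0.036

0.036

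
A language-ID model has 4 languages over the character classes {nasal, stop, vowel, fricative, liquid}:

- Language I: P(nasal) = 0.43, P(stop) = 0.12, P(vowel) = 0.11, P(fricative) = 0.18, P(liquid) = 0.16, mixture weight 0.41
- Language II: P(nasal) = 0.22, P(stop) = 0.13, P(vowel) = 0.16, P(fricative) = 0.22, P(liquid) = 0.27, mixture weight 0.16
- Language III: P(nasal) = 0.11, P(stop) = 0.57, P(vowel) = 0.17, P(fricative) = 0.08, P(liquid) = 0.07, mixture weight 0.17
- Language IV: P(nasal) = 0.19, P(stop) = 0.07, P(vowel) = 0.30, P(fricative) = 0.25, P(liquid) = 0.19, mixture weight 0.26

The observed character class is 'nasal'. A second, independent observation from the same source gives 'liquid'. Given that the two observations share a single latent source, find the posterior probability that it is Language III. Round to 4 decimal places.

Apply Bayes' rule: the posterior for each component is proportional to its prior times its likelihood at x.
Since both observations come from the same component, the likelihood for component k is f_k(x₁)·f_k(x₂).
  p_I = [P(nasal | comp) = 0.43] × [0.16] = 0.0688
  p_II = [P(nasal | comp) = 0.22] × [0.27] = 0.0594
  p_III = [P(nasal | comp) = 0.11] × [0.07] = 0.0077
  p_IV = [P(nasal | comp) = 0.19] × [0.19] = 0.0361
Unnormalised posteriors:
  π_I·p_I = 0.41 × 0.0688 = 0.028208
  π_II·p_II = 0.16 × 0.0594 = 0.009504
  π_III·p_III = 0.17 × 0.0077 = 0.001309
  π_IV·p_IV = 0.26 × 0.0361 = 0.009386
Normaliser: 0.028208 + 0.009504 + 0.001309 + 0.009386 = 0.048407
P(Language III | x₁,x₂) ≈ 0.0270

0.0270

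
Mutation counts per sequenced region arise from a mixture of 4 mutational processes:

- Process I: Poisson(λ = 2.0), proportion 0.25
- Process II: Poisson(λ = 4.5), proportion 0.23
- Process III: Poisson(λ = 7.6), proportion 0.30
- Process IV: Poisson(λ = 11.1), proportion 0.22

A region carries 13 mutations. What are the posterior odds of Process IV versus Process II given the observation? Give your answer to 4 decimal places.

Only the two components matter; the odds are (P(Z=i) f_i(x)) / (P(Z=j) f_j(x)).
Poisson probabilities:
  f_I = e^(−2.0)·2.0^13/13! = 1.78041e-07
  f_II = e^(−4.5)·4.5^13/13! = 0.00055355
  f_III = e^(−7.6)·7.6^13/13! = 0.0226808
  f_IV = e^(−11.1)·11.1^13/13! = 0.0942431
Posterior odds = (P(Z=IV)·f_IV) / (P(Z=II)·f_II) = (0.22·0.0942431) / (0.23·0.00055355) = 0.0207335 / 0.000127317 ≈ 162.8498

162.8498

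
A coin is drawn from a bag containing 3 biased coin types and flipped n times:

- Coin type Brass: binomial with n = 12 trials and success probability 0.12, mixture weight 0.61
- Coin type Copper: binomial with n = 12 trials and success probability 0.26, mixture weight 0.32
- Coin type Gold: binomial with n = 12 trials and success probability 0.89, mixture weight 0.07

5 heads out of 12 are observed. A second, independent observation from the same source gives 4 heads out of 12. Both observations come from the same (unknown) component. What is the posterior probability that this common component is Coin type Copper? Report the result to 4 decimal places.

0.9762

P(component k | x) = π_k·f_k(x) / marginal(x), where marginal(x) = Σ_j π_j·f_j(x).
Since both observations come from the same component, the likelihood for component k is f_k(x₁)·f_k(x₂).
  L_Brass = [0.00805397] × [0.036914] = 0.000297305
  L_Copper = [0.114344] × [0.203401] = 0.0232577
  L_Gold = [8.61835e-05] × [6.65743e-06] = 5.73761e-10
Weight by the priors:
  π_Brass·L_Brass = 0.61 × 0.000297305 = 0.000181356
  π_Copper·L_Copper = 0.32 × 0.0232577 = 0.00744246
  π_Gold·L_Gold = 0.07 × 5.73761e-10 = 4.01632e-11
Sum: 0.000181356 + 0.00744246 + 4.01632e-11 = 0.00762381
Responsibility of Coin type Copper: 0.00744246 / 0.00762381 ≈ 0.9762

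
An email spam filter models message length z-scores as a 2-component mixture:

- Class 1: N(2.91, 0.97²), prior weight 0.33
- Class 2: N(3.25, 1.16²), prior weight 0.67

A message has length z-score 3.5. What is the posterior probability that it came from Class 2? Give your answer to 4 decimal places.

0.6662

Posterior ∝ prior × likelihood, so P(k | x) ∝ P(Z=k) f_k(x); normalise over all components.
Evaluate each component's likelihood at the observed value:
  p_1 = (1/(0.97·√(2π)))·exp(−(3.5−2.91)²/(2·0.97²)) = 0.411281·exp(-0.18498) = 0.341823
  p_2 = (1/(1.16·√(2π)))·exp(−(3.5−3.25)²/(2·1.16²)) = 0.343916·exp(-0.02322) = 0.336021
Multiply by the mixture weights:
  P(Z=1)·p_1 = 0.33 × 0.341823 = 0.112802
  P(Z=2)·p_2 = 0.67 × 0.336021 = 0.225134
Normaliser: 0.112802 + 0.225134 = 0.337936
P(Class 2 | 3.5) = 0.225134 / 0.337936 ≈ 0.6662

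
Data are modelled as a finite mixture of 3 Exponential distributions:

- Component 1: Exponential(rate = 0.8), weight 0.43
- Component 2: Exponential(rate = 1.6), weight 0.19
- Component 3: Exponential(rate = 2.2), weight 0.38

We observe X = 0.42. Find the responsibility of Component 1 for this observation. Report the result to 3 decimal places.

The responsibility of component k is P(Z=k) f_k(x) divided by Σ_j P(Z=j) f_j(x).
Evaluate each component's likelihood at the observed value:
  f_1 = 0.8·e^(−0.8·0.42) = 0.8·e^(−0.3360) = 0.571698
  f_2 = 1.6·e^(−1.6·0.42) = 1.6·e^(−0.6720) = 0.817098
  f_3 = 2.2·e^(−2.2·0.42) = 2.2·e^(−0.9240) = 0.873242
Weight by the priors:
  P(Z=1)·f_1 = 0.43 × 0.571698 = 0.24583
  P(Z=2)·f_2 = 0.19 × 0.817098 = 0.155249
  P(Z=3)·f_3 = 0.38 × 0.873242 = 0.331832
Evidence: 0.24583 + 0.155249 + 0.331832 = 0.732911
Responsibility of Component 1: 0.24583 / 0.732911 ≈ 0.335

0.335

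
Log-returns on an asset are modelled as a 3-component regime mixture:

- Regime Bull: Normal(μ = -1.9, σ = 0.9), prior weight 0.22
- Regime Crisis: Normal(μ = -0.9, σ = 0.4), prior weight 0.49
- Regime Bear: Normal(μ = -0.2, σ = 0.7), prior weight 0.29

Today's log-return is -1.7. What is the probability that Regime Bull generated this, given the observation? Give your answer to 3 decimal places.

The responsibility of component k is π_k f_k(x) divided by Σ_j π_j f_j(x).
Evaluate each component's likelihood at the observed value:
  p_Bull = (1/(0.9·√(2π)))·exp(−(-1.7−-1.9)²/(2·0.9²)) = 0.443269·exp(-0.02469) = 0.432458
  p_Crisis = (1/(0.4·√(2π)))·exp(−(-1.7−-0.9)²/(2·0.4²)) = 0.997356·exp(-2.00000) = 0.134977
  p_Bear = (1/(0.7·√(2π)))·exp(−(-1.7−-0.2)²/(2·0.7²)) = 0.569918·exp(-2.29592) = 0.057373
Prior × likelihood for each component:
  π_Bull·p_Bull = 0.22 × 0.432458 = 0.0951408
  π_Crisis·p_Crisis = 0.49 × 0.134977 = 0.0661389
  π_Bear·p_Bear = 0.29 × 0.057373 = 0.0166382
Normaliser: 0.0951408 + 0.0661389 + 0.0166382 = 0.177918
P(Regime Bull | data) = 0.0951408 / 0.177918 ≈ 0.535

0.535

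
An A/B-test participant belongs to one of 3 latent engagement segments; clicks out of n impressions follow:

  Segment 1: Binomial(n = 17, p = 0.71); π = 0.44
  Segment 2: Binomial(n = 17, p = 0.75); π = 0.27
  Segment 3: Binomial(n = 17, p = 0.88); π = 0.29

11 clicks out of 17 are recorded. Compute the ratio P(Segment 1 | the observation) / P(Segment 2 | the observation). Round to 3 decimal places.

Since P(k|x) ∝ π_k f_k(x), the posterior odds are π_i f_i(x) / (π_j f_j(x)).
Binomial probabilities:
  L_1 = 0.170141
  L_2 = 0.127613
  L_3 = 0.00905685
Posterior odds = (π_1·L_1) / (π_2·L_2) = (0.44·0.170141) / (0.27·0.127613) = 0.0748622 / 0.0344555 ≈ 2.173

2.173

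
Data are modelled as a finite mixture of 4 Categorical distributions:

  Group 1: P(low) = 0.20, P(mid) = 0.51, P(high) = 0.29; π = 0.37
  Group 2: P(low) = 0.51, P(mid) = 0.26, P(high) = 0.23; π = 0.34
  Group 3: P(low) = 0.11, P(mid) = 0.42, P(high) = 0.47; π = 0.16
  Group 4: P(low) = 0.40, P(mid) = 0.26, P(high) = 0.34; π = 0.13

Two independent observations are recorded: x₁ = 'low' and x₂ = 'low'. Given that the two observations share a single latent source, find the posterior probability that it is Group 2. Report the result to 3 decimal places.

Posterior ∝ prior × likelihood, so P(k | x) ∝ w_k f_k(x); normalise over all components.
Since both observations come from the same component, the likelihood for component k is f_k(x₁)·f_k(x₂).
  L_1 = [P(low | comp) = 0.20] × [0.2] = 0.04
  L_2 = [P(low | comp) = 0.51] × [0.51] = 0.2601
  L_3 = [P(low | comp) = 0.11] × [0.11] = 0.0121
  L_4 = [P(low | comp) = 0.40] × [0.4] = 0.16
Unnormalised posteriors:
  w_1·L_1 = 0.37 × 0.04 = 0.0148
  w_2·L_2 = 0.34 × 0.2601 = 0.088434
  w_3·L_3 = 0.16 × 0.0121 = 0.001936
  w_4·L_4 = 0.13 × 0.16 = 0.0208
Normaliser: 0.0148 + 0.088434 + 0.001936 + 0.0208 = 0.12597
P(Group 2 | x₁,x₂) = 0.088434 / 0.12597 ≈ 0.702

0.702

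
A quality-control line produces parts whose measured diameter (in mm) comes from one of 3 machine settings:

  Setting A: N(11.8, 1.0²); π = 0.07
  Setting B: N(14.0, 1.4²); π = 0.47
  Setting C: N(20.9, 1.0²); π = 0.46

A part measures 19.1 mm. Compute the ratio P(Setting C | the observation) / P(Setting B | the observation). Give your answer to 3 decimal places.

Posterior odds = (π_i f_i(x)) / (π_j f_j(x)); the normalising sum cancels.
Component likelihoods at x = 19.1 mm:
  p_A = (1/(1.0·√(2π)))·exp(−(19.1−11.8)²/(2·1.0²)) = 0.398942·exp(-26.64500) = 1.06938e-12
  p_B = (1/(1.4·√(2π)))·exp(−(19.1−14.0)²/(2·1.4²)) = 0.284959·exp(-6.63520) = 0.000374239
  p_C = (1/(1.0·√(2π)))·exp(−(19.1−20.9)²/(2·1.0²)) = 0.398942·exp(-1.62000) = 0.0789502
0.0363171 / 0.000175893 ≈ 206.473

206.473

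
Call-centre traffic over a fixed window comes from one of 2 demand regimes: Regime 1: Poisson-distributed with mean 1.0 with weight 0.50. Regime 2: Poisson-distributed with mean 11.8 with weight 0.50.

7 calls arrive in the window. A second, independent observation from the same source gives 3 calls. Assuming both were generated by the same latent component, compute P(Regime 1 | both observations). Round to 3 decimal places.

P(component k | x) = π_k·f_k(x) / marginal(x), where marginal(x) = Σ_j π_j·f_j(x).
Since both observations come from the same component, the likelihood for component k is f_k(x₁)·f_k(x₂).
  L_1 = [e^(−1.0)·1.0^7/7! = 7.2992e-05] × [0.0613132] = 4.47537e-06
  L_2 = [e^(−11.8)·11.8^7/7! = 0.0474317] × [0.00205504] = 9.74739e-05
Prior × likelihood for each component:
  π_1·L_1 = 0.50 × 4.47537e-06 = 2.23769e-06
  π_2·L_2 = 0.50 × 9.74739e-05 = 4.8737e-05
Normaliser: 2.23769e-06 + 4.8737e-05 = 5.09747e-05
Responsibility of Regime 1: 2.23769e-06 / 5.09747e-05 ≈ 0.044

0.044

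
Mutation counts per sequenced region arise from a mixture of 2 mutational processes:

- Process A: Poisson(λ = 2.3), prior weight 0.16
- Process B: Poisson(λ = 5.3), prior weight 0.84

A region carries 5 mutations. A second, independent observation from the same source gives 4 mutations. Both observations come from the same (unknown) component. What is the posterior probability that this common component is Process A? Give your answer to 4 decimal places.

The responsibility of component k is w_k f_k(x) divided by Σ_j w_j f_j(x).
Since both observations come from the same component, the likelihood for component k is f_k(x₁)·f_k(x₂).
  f_A = [0.053775] × [0.116902] = 0.00628642
  f_B = [0.173955] × [0.164109] = 0.0285475
Weight by the priors:
  w_A·f_A = 0.16 × 0.00628642 = 0.00100583
  w_B·f_B = 0.84 × 0.0285475 = 0.0239799
Denominator: 0.00100583 + 0.0239799 = 0.0249858
So the posterior for Process A is 0.00100583 / 0.0249858 ≈ 0.0403.

0.0403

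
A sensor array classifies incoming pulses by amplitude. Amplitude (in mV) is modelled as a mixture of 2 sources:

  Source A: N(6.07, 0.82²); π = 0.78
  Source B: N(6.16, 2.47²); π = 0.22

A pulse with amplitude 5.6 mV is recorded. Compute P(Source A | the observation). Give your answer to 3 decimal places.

The responsibility of component k is w_k f_k(x) divided by Σ_j w_j f_j(x).
Evaluate each component's likelihood at the observed value:
  f_A = 0.412817
  f_B = 0.157417
Weight by the priors:
  w_A·f_A = 0.78 × 0.412817 = 0.321998
  w_B·f_B = 0.22 × 0.157417 = 0.0346317
Marginal: 0.321998 + 0.0346317 = 0.356629
So the posterior for Source A is 0.321998 / 0.356629 ≈ 0.903.

0.903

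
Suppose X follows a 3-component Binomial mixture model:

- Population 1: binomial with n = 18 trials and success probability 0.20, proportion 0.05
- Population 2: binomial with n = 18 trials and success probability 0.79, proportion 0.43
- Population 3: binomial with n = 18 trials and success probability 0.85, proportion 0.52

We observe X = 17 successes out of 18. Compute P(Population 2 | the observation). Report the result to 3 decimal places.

0.250

P(component k | x) = π_k·f_k(x) / marginal(x), where marginal(x) = Σ_j π_j·f_j(x).
Evaluate each component's likelihood at the observed value:
  f_1 = 1.88744e-11
  f_2 = 0.068731
  f_3 = 0.170406
Prior × likelihood for each component:
  π_1·f_1 = 0.05 × 1.88744e-11 = 9.43718e-13
  π_2·f_2 = 0.43 × 0.068731 = 0.0295543
  π_3·f_3 = 0.52 × 0.170406 = 0.0886112
Evidence: 9.43718e-13 + 0.0295543 + 0.0886112 = 0.118166
So the posterior for Population 2 is 0.0295543 / 0.118166 ≈ 0.250.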